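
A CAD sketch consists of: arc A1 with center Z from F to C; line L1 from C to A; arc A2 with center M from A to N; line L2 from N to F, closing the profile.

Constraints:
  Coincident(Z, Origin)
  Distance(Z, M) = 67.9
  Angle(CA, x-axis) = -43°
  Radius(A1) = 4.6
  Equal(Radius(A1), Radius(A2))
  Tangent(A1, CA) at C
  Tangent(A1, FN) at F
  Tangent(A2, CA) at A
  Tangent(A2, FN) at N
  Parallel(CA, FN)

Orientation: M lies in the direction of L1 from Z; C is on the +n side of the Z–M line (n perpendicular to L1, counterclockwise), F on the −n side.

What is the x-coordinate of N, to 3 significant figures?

46.5

The slot axis is L1's direction at -43.0°, so u = (cos -43.0°, sin -43.0°) = (0.731, -0.682) and n = (−sin -43.0°, cos -43.0°) = (0.682, 0.731). Z is at the origin and M lies 67.9 along u from Z, so M = 67.9·u = (49.7, -46.3). Tangency of A1 to both parallel lines with radius 4.6 puts C and F at Z ± 4.6·n: C = (3.14, 3.36), F = (-3.14, -3.36). Equal radii place A and N the same way about M: A = M + 4.6·n = (52.8, -42.9), N = M − 4.6·n = (46.5, -49.7). So N.x = 46.5.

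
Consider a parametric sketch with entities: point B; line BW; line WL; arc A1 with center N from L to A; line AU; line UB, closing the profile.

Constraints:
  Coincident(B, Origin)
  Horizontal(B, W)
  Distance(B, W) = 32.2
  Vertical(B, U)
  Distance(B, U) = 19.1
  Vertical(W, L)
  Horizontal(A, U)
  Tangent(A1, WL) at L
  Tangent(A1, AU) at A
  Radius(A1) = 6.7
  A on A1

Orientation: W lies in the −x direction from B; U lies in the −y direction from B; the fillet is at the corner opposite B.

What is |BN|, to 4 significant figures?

28.36

B is at the origin; B and W share the same y with |BW| = 32.2 and W on the −x side, so W = (-32.20, 0.000). BU is vertical with |BU| = 19.1 and U on the −y side, so U = (0.000, -19.10). The virtual corner opposite B is at (-32.20, -19.10). Tangency of A1 to WL means the radius NL is perpendicular to WL and since A1 is tangent to AU there, NA ⟂ AU, with radius 6.7, so the center N sits 6.7 in from both sides at N = (-25.50, -12.40). Then |BN| = |N − B| = 28.36.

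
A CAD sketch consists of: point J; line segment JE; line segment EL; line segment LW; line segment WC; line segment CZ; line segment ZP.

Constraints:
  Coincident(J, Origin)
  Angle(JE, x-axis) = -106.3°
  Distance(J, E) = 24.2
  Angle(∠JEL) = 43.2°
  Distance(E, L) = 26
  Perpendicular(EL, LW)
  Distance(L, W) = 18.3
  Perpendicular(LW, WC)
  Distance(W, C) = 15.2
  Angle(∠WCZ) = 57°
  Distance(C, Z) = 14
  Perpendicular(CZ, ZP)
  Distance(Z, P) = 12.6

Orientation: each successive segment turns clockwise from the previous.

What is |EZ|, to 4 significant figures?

19.56

LW is perpendicular to WC, so WC runs at -63.10°; with |WC| = 15.2, C = (4.641, -5.316). ∠WCZ = 57.0° gives CZ at 173.9° from the x-axis; with |CZ| = 14.0, Z = (-9.279, -3.829). Then |EZ| = |Z − E| = 19.56.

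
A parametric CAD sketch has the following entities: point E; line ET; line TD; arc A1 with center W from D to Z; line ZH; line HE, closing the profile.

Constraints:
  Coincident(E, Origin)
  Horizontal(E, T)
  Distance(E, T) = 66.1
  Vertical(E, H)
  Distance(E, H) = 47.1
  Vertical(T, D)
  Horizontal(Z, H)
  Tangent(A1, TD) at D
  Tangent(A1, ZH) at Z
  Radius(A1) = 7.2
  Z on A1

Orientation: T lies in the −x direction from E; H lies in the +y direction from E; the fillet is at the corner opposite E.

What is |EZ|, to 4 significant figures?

75.42

E is at the origin; E and T share the same y with |ET| = 66.1 and T on the −x side, so T = (-66.10, 0.000). E and H share the same x with |EH| = 47.1 and H on the +y side, so H = (0.000, 47.10). The virtual corner opposite E is at (-66.10, 47.10). The tangent condition forces WD to be normal to TD and A1 meets ZH tangentially, so WZ is at right angles to ZH, with radius 7.2, so the center W sits 7.2 in from both sides at W = (-58.90, 39.90). That places the tangent points at D = (-66.10, 39.90) on TD and Z = (-58.90, 47.10) on ZH. Then |EZ| = |Z − E| = 75.42.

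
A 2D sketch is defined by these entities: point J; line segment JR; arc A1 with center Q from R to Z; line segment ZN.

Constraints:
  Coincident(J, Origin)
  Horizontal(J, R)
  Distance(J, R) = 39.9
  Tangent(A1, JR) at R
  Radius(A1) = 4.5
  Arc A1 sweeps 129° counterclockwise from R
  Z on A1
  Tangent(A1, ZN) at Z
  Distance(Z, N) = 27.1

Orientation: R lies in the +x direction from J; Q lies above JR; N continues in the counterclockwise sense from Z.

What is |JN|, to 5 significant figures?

38.731

On A1, R sits at bearing -90° from Q; a 129° counterclockwise sweep puts Z at bearing 39°, so Z = Q + 4.5·(cos 39°, sin 39°) = (43.397, 7.3319). Tangency of A1 to ZN means the radius QZ is perpendicular to ZN, so ZN runs along (−sin 39°, cos 39°); with |ZN| = 27.1, N = (26.343, 28.393). Then |JN| = |N − J| = 38.731.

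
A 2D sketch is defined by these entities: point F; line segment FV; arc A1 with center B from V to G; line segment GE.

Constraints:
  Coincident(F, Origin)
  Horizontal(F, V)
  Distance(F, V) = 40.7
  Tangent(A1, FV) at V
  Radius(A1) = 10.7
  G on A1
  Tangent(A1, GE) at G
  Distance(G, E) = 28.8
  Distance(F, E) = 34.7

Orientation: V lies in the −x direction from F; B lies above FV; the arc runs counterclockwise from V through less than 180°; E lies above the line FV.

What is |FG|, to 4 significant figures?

31.89

Checks: |BG| = 10.70 ✓; ∠(BG, GE) = 90.00° ✓; |GE| = 28.80 ✓; |FE| = 34.70 ✓.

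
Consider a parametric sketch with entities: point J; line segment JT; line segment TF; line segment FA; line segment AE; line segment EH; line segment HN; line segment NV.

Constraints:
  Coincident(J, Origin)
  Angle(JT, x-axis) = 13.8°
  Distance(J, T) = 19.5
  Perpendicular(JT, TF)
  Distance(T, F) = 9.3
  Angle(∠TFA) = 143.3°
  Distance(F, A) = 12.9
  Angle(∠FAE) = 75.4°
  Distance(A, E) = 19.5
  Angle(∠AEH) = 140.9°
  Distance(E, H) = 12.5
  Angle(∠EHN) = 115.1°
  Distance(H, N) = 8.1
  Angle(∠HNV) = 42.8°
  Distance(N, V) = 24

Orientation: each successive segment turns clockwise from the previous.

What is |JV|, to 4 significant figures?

10.92

J is at the origin; JT runs at 13.8° with length 19.5, so T = (18.94, 4.651). JT ⟂ TF, so TF runs at -76.20°; with |TF| = 9.3, F = (21.16, -4.380). ∠TFA = 143.3° gives FA at -112.9° from the x-axis; with |FA| = 12.9, A = (16.14, -16.26). ∠FAE = 75.4° gives AE at 142.5° from the x-axis; with |AE| = 19.5, E = (0.6654, -4.393). ∠AEH = 140.9° gives EH at 103.4° from the x-axis; with |EH| = 12.5, H = (-2.231, 7.767). ∠EHN = 115.1° gives HN at 38.50° from the x-axis; with |HN| = 8.1, N = (4.108, 12.81). ∠HNV = 42.8° gives NV at -98.70° from the x-axis; with |NV| = 24.0, V = (0.4774, -10.91). Then |JV| = |V − J| = 10.92.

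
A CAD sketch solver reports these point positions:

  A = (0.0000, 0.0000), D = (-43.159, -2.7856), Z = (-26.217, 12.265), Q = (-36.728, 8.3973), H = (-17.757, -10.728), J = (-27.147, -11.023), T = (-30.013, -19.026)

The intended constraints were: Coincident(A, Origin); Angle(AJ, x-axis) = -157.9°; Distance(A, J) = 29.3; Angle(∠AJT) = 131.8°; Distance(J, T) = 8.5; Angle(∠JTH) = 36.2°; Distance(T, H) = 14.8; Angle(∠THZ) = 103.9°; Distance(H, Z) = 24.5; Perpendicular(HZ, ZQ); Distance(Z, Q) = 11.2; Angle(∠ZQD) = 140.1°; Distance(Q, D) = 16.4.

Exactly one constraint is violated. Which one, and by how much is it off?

Distance(Q, D) = 16.4 — off by 3.50.

A = (0.00, 0.00) ✓; AJ at -157.9° ✓; |AJ| = 29.30 ✓; ∠AJT = 131.8° ✓; |JT| = 8.501 ✓; ∠JTH = 36.20° ✓; |TH| = 14.80 ✓; ∠THZ = 103.9° ✓; |HZ| = 24.50 ✓; ∠(HZ, ZQ) = 90.00° ✓; |ZQ| = 11.20 ✓; ∠ZQD = 140.1° ✓; |QD| = 12.90 ✗.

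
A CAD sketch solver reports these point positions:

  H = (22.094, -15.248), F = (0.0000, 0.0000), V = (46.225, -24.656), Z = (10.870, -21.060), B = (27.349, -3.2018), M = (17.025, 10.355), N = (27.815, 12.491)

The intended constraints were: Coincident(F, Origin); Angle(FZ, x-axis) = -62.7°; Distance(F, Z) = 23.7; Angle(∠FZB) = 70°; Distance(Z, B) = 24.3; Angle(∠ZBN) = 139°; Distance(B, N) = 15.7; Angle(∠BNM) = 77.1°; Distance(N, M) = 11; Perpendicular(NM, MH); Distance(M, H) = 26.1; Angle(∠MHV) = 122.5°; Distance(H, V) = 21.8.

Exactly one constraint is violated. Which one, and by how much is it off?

Distance(H, V) = 21.8 — off by 4.10.

F = (0.00, 0.00) ✓; FZ at -62.70° ✓; |FZ| = 23.70 ✓; ∠FZB = 70.00° ✓; |ZB| = 24.30 ✓; ∠ZBN = 139.0° ✓; |BN| = 15.70 ✓; ∠BNM = 77.10° ✓; |NM| = 11.00 ✓; ∠(NM, MH) = 90.00° ✓; |MH| = 26.10 ✓; ∠MHV = 122.5° ✓; |HV| = 25.90 ✗.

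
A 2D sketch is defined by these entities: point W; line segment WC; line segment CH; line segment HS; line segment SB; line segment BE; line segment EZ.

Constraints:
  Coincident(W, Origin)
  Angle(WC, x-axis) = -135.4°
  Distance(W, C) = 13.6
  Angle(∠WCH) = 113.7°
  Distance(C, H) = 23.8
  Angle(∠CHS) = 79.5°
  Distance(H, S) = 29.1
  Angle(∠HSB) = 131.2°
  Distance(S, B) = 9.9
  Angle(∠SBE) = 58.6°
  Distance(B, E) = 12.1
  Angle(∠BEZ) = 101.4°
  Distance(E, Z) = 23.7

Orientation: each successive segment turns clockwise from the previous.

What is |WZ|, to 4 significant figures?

39.17

∠SBE = 58.6° gives BE at -112.4° from the x-axis; with |BE| = 12.1, E = (-11.12, 14.24). ∠BEZ = 101.4° gives EZ at 169.0° from the x-axis; with |EZ| = 23.7, Z = (-34.39, 18.76). Then |WZ| = |Z − W| = 39.17.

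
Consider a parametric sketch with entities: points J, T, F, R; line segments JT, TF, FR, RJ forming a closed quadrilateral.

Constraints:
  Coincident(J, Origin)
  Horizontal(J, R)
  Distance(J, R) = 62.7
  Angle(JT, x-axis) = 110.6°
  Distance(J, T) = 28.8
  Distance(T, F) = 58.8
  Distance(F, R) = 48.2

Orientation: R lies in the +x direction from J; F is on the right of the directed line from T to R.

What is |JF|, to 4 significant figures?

30.98

J is at the origin; JR is horizontal with |JR| = 62.7 and R in +x, so R = (62.7, 0). JT runs at 110.6° with |JT| = 28.8, so T = (-10.13, 26.96). F is determined by |TF| = 58.8 and |FR| = 48.2 together: it lies at the intersection of circle(T, 58.8) and circle(R, 48.2). With |TR| = 77.66, the foot of the radical line on TR is 46.13 from T and the perpendicular offset is √(58.8² − 46.13²) = 36.46. Taking the right-of-TR solution: F = (20.48, -23.25).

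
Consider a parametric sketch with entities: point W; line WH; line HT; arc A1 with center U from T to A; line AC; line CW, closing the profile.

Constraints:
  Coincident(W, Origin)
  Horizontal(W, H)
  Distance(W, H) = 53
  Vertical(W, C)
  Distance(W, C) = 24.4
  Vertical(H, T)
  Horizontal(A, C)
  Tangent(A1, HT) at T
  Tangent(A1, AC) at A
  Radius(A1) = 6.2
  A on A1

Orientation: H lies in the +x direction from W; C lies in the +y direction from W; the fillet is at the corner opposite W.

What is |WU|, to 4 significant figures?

50.21

W is at the origin; W and H share the same y with |WH| = 53.0 and H on the +x side, so H = (53.00, 0.000). W and C share the same x with |WC| = 24.4 and C on the +y side, so C = (0.000, 24.40). The virtual corner opposite W is at (53.00, 24.40). Tangency of A1 to HT means the radius UT is perpendicular to HT and A1 meets AC tangentially, so UA is at right angles to AC, with radius 6.2, so the center U sits 6.2 in from both sides at U = (46.80, 18.20). Then |WU| = |U − W| = 50.21.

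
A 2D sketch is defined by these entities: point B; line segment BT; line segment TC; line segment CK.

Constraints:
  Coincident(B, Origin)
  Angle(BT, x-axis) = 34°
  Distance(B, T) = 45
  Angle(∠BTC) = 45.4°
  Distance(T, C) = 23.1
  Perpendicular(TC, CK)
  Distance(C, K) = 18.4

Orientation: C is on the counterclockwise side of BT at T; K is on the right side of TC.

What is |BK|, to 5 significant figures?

51.152

B is at the origin; BT runs at 34.0° with length 45.0, so T = 45.0·(cos 34.0°, sin 34.0°) = (37.307, 25.164). ∠BTC = 45.4°, so TC runs at 34.0° + (180° − 45.4°) = 168.60° from the x-axis; with |TC| = 23.1, C = T + 23.1·(cos 168.60°, sin 168.60°) = (14.662, 29.730). The perpendicularity gives CK at right angles to TC; with |CK| = 18.4 on the right of TC, K = C + 18.4·(0.19766, 0.98027) = (18.299, 47.767). Then |BK| = |K − B| = 51.152.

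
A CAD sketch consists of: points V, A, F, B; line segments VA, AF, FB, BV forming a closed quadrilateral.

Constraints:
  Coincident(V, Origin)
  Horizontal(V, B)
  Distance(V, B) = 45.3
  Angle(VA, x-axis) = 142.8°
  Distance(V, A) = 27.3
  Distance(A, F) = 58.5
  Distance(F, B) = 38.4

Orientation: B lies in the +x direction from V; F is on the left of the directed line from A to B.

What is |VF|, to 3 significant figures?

49.3

Checks: |AF| = 58.50 ✓; |FB| = 38.40 ✓.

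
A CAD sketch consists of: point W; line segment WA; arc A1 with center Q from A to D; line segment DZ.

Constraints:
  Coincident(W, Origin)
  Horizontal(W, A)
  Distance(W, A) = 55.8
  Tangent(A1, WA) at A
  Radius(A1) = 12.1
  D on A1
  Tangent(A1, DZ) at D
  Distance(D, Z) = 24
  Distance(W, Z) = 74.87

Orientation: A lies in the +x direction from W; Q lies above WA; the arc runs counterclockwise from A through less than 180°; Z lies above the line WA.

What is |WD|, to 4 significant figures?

69.16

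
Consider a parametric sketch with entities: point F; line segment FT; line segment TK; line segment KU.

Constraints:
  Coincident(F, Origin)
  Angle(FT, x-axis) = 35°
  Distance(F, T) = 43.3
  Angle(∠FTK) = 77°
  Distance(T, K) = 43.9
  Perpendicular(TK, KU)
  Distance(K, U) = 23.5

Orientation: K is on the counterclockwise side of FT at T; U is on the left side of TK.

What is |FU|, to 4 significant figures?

38.94

F is at the origin; FT runs at 35.0° with length 43.3, so T = 43.3·(cos 35.0°, sin 35.0°) = (35.47, 24.84). ∠FTK = 77.0°, so TK runs at 35.0° + (180° − 77.0°) = 138.0° from the x-axis; with |TK| = 43.9, K = T + 43.9·(cos 138.0°, sin 138.0°) = (2.845, 54.21). TK is perpendicular to KU; with |KU| = 23.5 on the left of TK, U = K + 23.5·(-0.6691, -0.7431) = (-12.88, 36.75). Then |FU| = |U − F| = 38.94.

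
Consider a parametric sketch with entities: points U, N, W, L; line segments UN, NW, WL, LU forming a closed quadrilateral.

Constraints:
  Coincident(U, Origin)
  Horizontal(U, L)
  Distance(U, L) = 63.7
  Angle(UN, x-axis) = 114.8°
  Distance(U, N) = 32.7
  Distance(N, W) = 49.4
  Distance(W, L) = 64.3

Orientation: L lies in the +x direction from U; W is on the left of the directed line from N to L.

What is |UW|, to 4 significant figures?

61.57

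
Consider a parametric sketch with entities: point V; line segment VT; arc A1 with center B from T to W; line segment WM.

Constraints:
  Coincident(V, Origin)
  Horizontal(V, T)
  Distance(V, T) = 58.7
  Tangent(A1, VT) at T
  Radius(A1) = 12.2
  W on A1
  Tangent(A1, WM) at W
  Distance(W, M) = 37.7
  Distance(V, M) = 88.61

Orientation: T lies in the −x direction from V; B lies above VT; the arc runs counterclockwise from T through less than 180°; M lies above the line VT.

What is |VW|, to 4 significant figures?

53.39

V is at the origin; VT is horizontal with |VT| = 58.7 and T on the −x side, so T = (-58.70, 0.000). Tangency of A1 to VT means the radius BT is perpendicular to VT, so B = T + (0, 12.2) = (-58.70, 12.20). Since BW ⟂ WM (tangency), |BM| = √(12.2² + 37.7²) = 39.62 regardless of where W sits on A1. So M lies on both circle(V, 88.61) and circle(B, 39.62); the above-VT intersection is M = (-73.99, 48.76). W is the foot of the tangent from M: W = (-49.44, 20.14).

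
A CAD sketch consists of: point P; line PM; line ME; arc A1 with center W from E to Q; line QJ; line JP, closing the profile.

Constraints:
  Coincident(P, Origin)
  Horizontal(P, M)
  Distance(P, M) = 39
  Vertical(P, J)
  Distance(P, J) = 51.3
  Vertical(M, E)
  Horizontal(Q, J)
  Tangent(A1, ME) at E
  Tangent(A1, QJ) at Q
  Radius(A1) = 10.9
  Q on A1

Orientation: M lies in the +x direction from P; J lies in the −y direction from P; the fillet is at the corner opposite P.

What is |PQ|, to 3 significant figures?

58.5

The virtual corner opposite P is at (39.0, -51.3). Since A1 is tangent to ME there, WE ⟂ ME and the tangent condition forces WQ to be normal to QJ, with radius 10.9, so the center W sits 10.9 in from both sides at W = (28.1, -40.4). That places the tangent points at E = (39.0, -40.4) on ME and Q = (28.1, -51.3) on QJ. Then |PQ| = |Q − P| = 58.5.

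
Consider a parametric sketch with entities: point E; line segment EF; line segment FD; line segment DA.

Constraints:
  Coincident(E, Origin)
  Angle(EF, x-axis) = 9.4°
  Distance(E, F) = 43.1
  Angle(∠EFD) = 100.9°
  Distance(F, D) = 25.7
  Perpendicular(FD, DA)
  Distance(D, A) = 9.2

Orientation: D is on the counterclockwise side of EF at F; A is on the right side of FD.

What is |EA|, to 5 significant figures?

61.647

E is at the origin; EF runs at 9.4° with length 43.1, so F = 43.1·(cos 9.4°, sin 9.4°) = (42.521, 7.0393). ∠EFD = 100.9°, so FD runs at 9.4° + (180° − 100.9°) = 88.500° from the x-axis; with |FD| = 25.7, D = F + 25.7·(cos 88.500°, sin 88.500°) = (43.194, 32.731). FD is perpendicular to DA; with |DA| = 9.2 on the right of FD, A = D + 9.2·(0.99966, -0.026177) = (52.391, 32.490). Then |EA| = |A − E| = 61.647.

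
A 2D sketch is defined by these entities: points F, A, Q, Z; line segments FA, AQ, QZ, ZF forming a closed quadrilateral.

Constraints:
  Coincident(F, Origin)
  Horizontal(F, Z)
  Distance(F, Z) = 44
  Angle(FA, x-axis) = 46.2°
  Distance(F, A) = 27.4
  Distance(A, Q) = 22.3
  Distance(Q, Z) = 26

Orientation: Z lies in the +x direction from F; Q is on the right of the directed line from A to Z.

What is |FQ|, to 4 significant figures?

18.29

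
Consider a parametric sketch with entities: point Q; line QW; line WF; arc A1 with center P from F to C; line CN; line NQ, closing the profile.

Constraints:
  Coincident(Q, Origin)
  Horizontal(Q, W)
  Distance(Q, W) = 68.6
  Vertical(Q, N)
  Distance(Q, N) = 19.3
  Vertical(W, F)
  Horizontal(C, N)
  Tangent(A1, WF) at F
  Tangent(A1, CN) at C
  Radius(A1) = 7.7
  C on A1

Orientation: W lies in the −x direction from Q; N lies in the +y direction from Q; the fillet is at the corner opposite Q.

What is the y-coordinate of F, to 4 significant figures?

11.60

Q is at the origin; Q and W share the same y with |QW| = 68.6 and W on the −x side, so W = (-68.60, 0.000). Q and N share the same x with |QN| = 19.3 and N on the +y side, so N = (0.000, 19.30). The virtual corner opposite Q is at (-68.60, 19.30). Since A1 is tangent to WF there, PF ⟂ WF and A1 meets CN tangentially, so PC is at right angles to CN, with radius 7.7, so the center P sits 7.7 in from both sides at P = (-60.90, 11.60). That places the tangent points at F = (-68.60, 11.60) on WF and C = (-60.90, 19.30) on CN. So F.y = 11.60.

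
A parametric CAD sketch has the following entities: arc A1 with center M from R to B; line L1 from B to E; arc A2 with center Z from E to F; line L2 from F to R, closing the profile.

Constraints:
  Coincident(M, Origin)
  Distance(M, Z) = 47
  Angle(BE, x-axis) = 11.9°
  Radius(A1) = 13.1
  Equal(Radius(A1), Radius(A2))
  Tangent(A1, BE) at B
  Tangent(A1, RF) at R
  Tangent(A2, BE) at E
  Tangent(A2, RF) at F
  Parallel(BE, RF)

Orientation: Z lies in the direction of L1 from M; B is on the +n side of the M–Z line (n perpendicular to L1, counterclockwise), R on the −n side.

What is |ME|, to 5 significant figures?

48.791

Tangency of A1 to both parallel lines with radius 13.1 puts B and R at M ± 13.1·n: B = (-2.7013, 12.818), R = (2.7013, -12.818). Equal radii place E and F the same way about Z: E = Z + 13.1·n = (43.289, 22.510), F = Z − 13.1·n = (48.691, -3.1269). Then |ME| = |E − M| = 48.791.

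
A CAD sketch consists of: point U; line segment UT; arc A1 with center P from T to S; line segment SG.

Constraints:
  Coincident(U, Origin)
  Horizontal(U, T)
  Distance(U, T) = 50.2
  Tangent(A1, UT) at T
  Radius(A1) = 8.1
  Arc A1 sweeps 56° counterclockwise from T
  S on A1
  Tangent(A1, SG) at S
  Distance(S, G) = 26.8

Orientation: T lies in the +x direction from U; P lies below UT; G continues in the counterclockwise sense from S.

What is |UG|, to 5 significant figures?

38.435

U is at the origin; UT is horizontal with |UT| = 50.2 and T on the +x side, so T = (50.200, 0.0000). A1 meets UT tangentially, so PT is at right angles to UT, so P = T + (0, -8.1) = (50.200, -8.1000). On A1, T sits at bearing 90° from P; a 56° counterclockwise sweep puts S at bearing 146°, so S = P + 8.1·(cos 146°, sin 146°) = (43.485, -3.5705). The tangent condition forces PS to be normal to SG, so SG runs along (−sin 146°, cos 146°); with |SG| = 26.8, G = (28.498, -25.789). Then |UG| = |G − U| = 38.435.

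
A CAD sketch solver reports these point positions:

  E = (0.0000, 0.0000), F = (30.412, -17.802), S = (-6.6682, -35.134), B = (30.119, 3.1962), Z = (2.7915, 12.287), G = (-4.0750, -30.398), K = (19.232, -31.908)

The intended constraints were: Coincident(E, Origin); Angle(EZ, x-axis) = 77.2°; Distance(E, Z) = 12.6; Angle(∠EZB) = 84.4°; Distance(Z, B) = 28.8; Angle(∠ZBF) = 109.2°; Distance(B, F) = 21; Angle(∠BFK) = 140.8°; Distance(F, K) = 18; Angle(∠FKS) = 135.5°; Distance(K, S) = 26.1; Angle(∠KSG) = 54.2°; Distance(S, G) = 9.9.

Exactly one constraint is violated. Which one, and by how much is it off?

Distance(S, G) = 9.9 — off by 4.50.

E = (0.00, 0.00) ✓; EZ at 77.20° ✓; |EZ| = 12.60 ✓; ∠EZB = 84.40° ✓; |ZB| = 28.80 ✓; ∠ZBF = 109.2° ✓; |BF| = 21.00 ✓; ∠BFK = 140.8° ✓; |FK| = 18.00 ✓; ∠FKS = 135.5° ✓; |KS| = 26.10 ✓; ∠KSG = 54.20° ✓; |SG| = 5.399 ✗.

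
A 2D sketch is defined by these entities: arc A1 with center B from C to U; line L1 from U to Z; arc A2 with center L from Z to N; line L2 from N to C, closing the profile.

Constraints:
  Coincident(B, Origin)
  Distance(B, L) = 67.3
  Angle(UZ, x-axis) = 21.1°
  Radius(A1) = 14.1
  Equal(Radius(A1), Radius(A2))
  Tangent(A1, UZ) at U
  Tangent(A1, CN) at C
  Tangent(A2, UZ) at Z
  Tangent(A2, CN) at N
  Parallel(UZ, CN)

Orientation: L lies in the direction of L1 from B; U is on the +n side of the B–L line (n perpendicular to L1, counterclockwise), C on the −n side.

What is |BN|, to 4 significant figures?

68.76

Tangency of A1 to both parallel lines with radius 14.1 puts U and C at B ± 14.1·n: U = (-5.076, 13.15), C = (5.076, -13.15). Equal radii place Z and N the same way about L: Z = L + 14.1·n = (57.71, 37.38), N = L − 14.1·n = (67.86, 11.07). Then |BN| = |N − B| = 68.76.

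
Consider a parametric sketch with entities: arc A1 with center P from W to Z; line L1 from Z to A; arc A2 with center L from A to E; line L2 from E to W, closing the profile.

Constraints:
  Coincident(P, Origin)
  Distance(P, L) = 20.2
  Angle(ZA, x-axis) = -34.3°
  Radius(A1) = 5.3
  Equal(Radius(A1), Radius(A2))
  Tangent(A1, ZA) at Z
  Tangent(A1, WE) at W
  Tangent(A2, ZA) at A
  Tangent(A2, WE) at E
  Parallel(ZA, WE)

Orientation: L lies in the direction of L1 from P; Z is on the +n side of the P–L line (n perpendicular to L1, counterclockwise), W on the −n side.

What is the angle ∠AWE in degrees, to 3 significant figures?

27.7°

The slot axis is L1's direction at -34.3°, so u = (cos -34.3°, sin -34.3°) = (0.826, -0.564) and n = (−sin -34.3°, cos -34.3°) = (0.564, 0.826). P is at the origin and L lies 20.2 along u from P, so L = 20.2·u = (16.7, -11.4). Tangency of A1 to both parallel lines with radius 5.3 puts Z and W at P ± 5.3·n: Z = (2.99, 4.38), W = (-2.99, -4.38). Equal radii place A and E the same way about L: A = L + 5.3·n = (19.7, -7.00), E = L − 5.3·n = (13.7, -15.8). Then cos ∠AWE = WA·WE / (|WA||WE|), giving 27.7°.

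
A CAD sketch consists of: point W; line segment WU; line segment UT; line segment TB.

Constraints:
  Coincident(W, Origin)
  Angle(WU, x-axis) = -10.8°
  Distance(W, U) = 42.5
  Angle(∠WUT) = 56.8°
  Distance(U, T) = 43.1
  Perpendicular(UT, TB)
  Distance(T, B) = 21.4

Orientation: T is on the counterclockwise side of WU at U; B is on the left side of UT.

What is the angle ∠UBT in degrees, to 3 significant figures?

63.6°

W is at the origin; WU runs at -10.8° with length 42.5, so U = 42.5·(cos -10.8°, sin -10.8°) = (41.7, -7.96). ∠WUT = 56.8°, so UT runs at -10.8° + (180° − 56.8°) = 112° from the x-axis; with |UT| = 43.1, T = U + 43.1·(cos 112°, sin 112°) = (25.3, 31.9). The perpendicularity gives TB at right angles to UT; with |TB| = 21.4 on the left of UT, B = T + 21.4·(-0.925, -0.381) = (5.54, 23.7). Then cos ∠UBT = BU·BT / (|BU||BT|), giving 63.6°.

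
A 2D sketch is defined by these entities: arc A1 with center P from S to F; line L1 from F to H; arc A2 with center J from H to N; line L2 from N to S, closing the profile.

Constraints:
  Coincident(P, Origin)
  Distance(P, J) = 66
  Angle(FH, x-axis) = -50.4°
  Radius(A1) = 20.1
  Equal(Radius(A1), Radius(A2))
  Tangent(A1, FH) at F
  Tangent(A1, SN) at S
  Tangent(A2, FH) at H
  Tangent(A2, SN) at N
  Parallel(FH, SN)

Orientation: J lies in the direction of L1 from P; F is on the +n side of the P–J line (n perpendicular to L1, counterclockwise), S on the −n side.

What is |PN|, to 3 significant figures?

69.0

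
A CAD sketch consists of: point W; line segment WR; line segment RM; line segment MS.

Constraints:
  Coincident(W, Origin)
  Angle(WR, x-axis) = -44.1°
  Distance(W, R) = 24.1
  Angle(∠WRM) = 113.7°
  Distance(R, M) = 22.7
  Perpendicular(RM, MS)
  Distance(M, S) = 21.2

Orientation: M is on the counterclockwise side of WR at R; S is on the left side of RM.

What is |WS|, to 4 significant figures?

32.40

W is at the origin; WR runs at -44.1° with length 24.1, so R = 24.1·(cos -44.1°, sin -44.1°) = (17.31, -16.77). ∠WRM = 113.7°, so RM runs at -44.1° + (180° − 113.7°) = 22.20° from the x-axis; with |RM| = 22.7, M = R + 22.7·(cos 22.20°, sin 22.20°) = (38.32, -8.195). The perpendicularity gives MS at right angles to RM; with |MS| = 21.2 on the left of RM, S = M + 21.2·(-0.3778, 0.9259) = (30.31, 11.43). Then |WS| = |S − W| = 32.40.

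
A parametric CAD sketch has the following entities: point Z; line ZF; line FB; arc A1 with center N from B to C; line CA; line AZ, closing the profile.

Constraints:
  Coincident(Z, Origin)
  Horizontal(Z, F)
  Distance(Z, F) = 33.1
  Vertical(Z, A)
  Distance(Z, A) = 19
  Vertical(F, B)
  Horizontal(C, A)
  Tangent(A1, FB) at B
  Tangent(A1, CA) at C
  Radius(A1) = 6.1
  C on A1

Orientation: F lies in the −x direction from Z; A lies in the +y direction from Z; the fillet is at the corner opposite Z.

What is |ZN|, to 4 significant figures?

29.92

ZA is vertical with |ZA| = 19.0 and A on the +y side, so A = (0.000, 19.00). The virtual corner opposite Z is at (-33.10, 19.00). Since A1 is tangent to FB there, NB ⟂ FB and the tangent condition forces NC to be normal to CA, with radius 6.1, so the center N sits 6.1 in from both sides at N = (-27.00, 12.90). Then |ZN| = |N − Z| = 29.92.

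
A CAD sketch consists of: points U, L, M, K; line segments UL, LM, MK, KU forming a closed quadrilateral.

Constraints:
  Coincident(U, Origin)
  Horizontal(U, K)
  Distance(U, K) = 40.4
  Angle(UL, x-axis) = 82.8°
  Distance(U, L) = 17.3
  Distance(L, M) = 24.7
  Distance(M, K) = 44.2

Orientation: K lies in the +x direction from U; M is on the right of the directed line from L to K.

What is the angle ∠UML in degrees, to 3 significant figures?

12.5°

Checks: |LM| = 24.70 ✓; |MK| = 44.20 ✓.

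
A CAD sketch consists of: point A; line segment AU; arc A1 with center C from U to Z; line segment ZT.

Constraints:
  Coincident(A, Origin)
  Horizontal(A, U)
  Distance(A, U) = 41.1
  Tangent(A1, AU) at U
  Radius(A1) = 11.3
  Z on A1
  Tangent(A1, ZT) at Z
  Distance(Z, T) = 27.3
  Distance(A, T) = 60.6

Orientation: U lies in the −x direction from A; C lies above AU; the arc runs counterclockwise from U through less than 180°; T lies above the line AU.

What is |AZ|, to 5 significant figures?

35.619

A is at the origin; AU is horizontal with |AU| = 41.1 and U on the −x side, so U = (-41.100, 0.0000). The tangent condition forces CU to be normal to AU, so C = U + (0, 11.3) = (-41.100, 11.300). Since CZ ⟂ ZT (tangency), |CT| = √(11.3² + 27.3²) = 29.546 regardless of where Z sits on A1. So T lies on both circle(A, 60.6) and circle(C, 29.546); the above-AU intersection is T = (-45.000, 40.588). Z is the foot of the tangent from T: Z = (-31.321, 16.962).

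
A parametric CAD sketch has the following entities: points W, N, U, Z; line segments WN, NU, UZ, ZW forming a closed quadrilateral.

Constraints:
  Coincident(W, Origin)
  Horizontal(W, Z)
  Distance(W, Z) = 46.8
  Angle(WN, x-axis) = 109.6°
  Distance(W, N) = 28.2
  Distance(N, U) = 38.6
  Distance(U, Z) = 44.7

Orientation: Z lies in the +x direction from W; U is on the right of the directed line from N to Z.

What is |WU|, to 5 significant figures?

10.403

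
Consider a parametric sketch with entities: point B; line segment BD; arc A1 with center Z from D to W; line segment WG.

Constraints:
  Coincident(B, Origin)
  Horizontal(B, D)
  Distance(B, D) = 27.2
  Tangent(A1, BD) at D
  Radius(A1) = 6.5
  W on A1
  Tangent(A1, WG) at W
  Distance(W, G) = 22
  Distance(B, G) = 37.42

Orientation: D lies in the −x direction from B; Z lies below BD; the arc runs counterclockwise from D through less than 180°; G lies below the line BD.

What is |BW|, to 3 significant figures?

34.3

B is at the origin; B and D share the same y with |BD| = 27.2 and D on the −x side, so D = (-27.2, 0.00). A1 meets BD tangentially, so ZD is at right angles to BD, so Z = D + (0, -6.5) = (-27.2, -6.50). Since ZW ⟂ WG (tangency), |ZG| = √(6.5² + 22.0²) = 22.9 regardless of where W sits on A1. So G lies on both circle(B, 37.42) and circle(Z, 22.9); the below-BD intersection is G = (-23.5, -29.1). W is the foot of the tangent from G: W = (-33.1, -9.33).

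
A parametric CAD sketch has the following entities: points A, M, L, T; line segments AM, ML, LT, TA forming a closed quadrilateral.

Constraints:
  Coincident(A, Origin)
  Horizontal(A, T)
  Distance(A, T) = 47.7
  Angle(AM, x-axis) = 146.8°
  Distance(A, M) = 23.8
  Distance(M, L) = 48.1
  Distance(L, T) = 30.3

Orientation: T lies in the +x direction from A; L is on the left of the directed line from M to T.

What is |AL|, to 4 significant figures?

35.27

A is at the origin; AT is horizontal with |AT| = 47.7 and T in +x, so T = (47.7, 0). AM runs at 146.8° with |AM| = 23.8, so M = (-19.91, 13.03). L is determined by |ML| = 48.1 and |LT| = 30.3 together: it lies at the intersection of circle(M, 48.1) and circle(T, 30.3). With |MT| = 68.86, the foot of the radical line on MT is 44.56 from M and the perpendicular offset is √(48.1² − 44.56²) = 18.10. Taking the left-of-MT solution: L = (27.27, 22.38).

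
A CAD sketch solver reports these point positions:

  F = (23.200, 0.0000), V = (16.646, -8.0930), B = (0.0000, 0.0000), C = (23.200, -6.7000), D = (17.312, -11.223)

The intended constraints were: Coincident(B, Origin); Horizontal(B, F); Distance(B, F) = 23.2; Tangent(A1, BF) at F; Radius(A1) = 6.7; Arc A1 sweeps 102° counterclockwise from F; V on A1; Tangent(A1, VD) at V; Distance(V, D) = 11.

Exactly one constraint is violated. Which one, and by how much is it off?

Distance(V, D) = 11 — off by 7.80.

B = (0.00, 0.00) ✓; B.y = 0.00, F.y = 0.00 ✓; |BF| = 23.20 ✓; ∠(CF, FB) = 90.00° ✓; |CF| = 6.700 ✓; bearing(C→V) − bearing(C→F) = 102.0° ✓; |CV| = 6.700 ✓; ∠(CV, VD) = 89.99° ✓; |VD| = 3.200 ✗.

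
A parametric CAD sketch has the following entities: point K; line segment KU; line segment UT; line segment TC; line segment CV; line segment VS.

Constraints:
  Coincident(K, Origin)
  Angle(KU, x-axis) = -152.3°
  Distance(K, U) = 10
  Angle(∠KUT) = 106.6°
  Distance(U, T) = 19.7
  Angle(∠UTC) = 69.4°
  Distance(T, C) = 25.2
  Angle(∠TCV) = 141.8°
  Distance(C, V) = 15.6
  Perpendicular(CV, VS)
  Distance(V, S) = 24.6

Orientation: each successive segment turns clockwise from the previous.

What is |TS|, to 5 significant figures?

36.534

K is at the origin; KU runs at -152.3° with length 10.0, so U = (-8.8539, -4.6484). ∠KUT = 106.6° gives UT at 134.30° from the x-axis; with |UT| = 19.7, T = (-22.613, 9.4507). ∠UTC = 69.4° gives TC at 23.700° from the x-axis; with |TC| = 25.2, C = (0.46198, 19.580). ∠TCV = 141.8° gives CV at -14.500° from the x-axis; with |CV| = 15.6, V = (15.565, 15.674). The perpendicularity gives VS at right angles to CV, so VS runs at -104.50°; with |VS| = 24.6, S = (9.4057, -8.1425). Then |TS| = |S − T| = 36.534.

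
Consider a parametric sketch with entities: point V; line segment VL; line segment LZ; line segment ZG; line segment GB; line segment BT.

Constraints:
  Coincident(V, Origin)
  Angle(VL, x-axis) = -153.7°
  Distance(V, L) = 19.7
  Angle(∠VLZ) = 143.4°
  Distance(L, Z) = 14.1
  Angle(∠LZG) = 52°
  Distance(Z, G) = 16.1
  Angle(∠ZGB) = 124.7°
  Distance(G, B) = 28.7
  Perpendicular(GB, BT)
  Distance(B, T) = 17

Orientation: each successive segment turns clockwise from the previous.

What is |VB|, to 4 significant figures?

8.678

∠LZG = 52.0° gives ZG at 41.70° from the x-axis; with |ZG| = 16.1, G = (-19.51, 4.503). ∠ZGB = 124.7° gives GB at -13.60° from the x-axis; with |GB| = 28.7, B = (8.383, -2.246). Then |VB| = |B − V| = 8.678.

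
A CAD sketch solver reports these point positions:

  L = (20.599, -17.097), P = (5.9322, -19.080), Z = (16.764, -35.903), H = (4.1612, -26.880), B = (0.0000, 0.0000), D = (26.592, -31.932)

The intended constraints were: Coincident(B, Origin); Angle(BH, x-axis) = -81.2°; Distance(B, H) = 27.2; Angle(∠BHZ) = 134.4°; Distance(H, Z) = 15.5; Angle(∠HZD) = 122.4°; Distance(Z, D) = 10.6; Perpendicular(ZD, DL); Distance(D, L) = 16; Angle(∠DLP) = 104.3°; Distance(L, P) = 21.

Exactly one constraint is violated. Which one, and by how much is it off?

Distance(L, P) = 21 — off by 6.20.

B = (0.00, 0.00) ✓; BH at -81.20° ✓; |BH| = 27.20 ✓; ∠BHZ = 134.4° ✓; |HZ| = 15.50 ✓; ∠HZD = 122.4° ✓; |ZD| = 10.60 ✓; ∠(ZD, DL) = 90.00° ✓; |DL| = 16.00 ✓; ∠DLP = 104.3° ✓; |LP| = 14.80 ✗.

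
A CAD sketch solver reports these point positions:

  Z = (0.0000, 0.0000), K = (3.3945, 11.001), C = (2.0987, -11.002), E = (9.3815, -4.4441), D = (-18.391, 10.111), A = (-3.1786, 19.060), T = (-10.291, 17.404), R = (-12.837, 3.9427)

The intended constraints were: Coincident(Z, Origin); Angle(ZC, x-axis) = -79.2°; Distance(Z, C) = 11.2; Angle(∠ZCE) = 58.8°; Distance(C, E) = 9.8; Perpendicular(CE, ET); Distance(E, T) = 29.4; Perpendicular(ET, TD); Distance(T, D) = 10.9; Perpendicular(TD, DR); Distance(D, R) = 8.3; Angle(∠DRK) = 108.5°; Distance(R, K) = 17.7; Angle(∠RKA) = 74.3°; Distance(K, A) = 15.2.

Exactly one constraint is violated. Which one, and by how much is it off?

Distance(K, A) = 15.2 — off by 4.80.

Z = (0.00, 0.00) ✓; ZC at -79.20° ✓; |ZC| = 11.20 ✓; ∠ZCE = 58.80° ✓; |CE| = 9.800 ✓; ∠(CE, ET) = 90.00° ✓; |ET| = 29.40 ✓; ∠(ET, TD) = 90.00° ✓; |TD| = 10.90 ✓; ∠(TD, DR) = 90.00° ✓; |DR| = 8.300 ✓; ∠DRK = 108.5° ✓; |RK| = 17.70 ✓; ∠RKA = 74.30° ✓; |KA| = 10.40 ✗.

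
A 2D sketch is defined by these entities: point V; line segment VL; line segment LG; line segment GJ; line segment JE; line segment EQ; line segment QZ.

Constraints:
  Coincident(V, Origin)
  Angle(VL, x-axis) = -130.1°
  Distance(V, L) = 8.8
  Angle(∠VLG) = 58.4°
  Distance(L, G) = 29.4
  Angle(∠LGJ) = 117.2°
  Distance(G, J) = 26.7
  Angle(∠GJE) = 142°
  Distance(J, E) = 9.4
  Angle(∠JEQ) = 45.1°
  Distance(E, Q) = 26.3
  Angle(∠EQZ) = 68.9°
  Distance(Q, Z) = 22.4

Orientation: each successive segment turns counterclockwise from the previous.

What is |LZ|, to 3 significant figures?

47.2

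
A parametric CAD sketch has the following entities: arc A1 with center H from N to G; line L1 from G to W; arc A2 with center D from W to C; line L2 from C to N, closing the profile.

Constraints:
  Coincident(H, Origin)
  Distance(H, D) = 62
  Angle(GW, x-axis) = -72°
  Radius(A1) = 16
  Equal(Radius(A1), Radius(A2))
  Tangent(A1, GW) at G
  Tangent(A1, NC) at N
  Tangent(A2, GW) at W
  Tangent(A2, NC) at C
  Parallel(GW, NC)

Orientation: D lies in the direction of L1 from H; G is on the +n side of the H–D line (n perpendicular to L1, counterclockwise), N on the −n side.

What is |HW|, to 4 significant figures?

64.03

The slot axis is L1's direction at -72.0°, so u = (cos -72.0°, sin -72.0°) = (0.3090, -0.9511) and n = (−sin -72.0°, cos -72.0°) = (0.9511, 0.3090). H is at the origin and D lies 62.0 along u from H, so D = 62.0·u = (19.16, -58.97). Tangency of A1 to both parallel lines with radius 16.0 puts G and N at H ± 16.0·n: G = (15.22, 4.944), N = (-15.22, -4.944). Equal radii place W and C the same way about D: W = D + 16.0·n = (34.38, -54.02), C = D − 16.0·n = (3.942, -63.91). Then |HW| = |W − H| = 64.03.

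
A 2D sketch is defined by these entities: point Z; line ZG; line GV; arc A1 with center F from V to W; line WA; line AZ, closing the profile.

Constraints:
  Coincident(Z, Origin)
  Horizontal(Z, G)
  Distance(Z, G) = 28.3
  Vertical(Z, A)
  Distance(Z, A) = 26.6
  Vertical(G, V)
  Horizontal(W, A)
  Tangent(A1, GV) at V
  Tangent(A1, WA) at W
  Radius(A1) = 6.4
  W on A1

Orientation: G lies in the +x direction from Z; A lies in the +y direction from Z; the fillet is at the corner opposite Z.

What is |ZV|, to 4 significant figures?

34.77

Z is at the origin; Z and G share the same y with |ZG| = 28.3 and G on the +x side, so G = (28.30, 0.000). ZA is vertical with |ZA| = 26.6 and A on the +y side, so A = (0.000, 26.60). The virtual corner opposite Z is at (28.30, 26.60). Since A1 is tangent to GV there, FV ⟂ GV and since A1 is tangent to WA there, FW ⟂ WA, with radius 6.4, so the center F sits 6.4 in from both sides at F = (21.90, 20.20). That places the tangent points at V = (28.30, 20.20) on GV and W = (21.90, 26.60) on WA. Then |ZV| = |V − Z| = 34.77.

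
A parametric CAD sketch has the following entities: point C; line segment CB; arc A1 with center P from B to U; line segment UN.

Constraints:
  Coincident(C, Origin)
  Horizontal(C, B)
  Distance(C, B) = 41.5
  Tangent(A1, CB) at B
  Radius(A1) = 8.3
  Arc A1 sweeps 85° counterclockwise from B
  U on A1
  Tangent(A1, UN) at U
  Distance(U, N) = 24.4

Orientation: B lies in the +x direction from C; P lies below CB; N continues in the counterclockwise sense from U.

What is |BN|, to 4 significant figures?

33.54

C is at the origin; C and B share the same y with |CB| = 41.5 and B on the +x side, so B = (41.50, 0.000). Since A1 is tangent to CB there, PB ⟂ CB, so P = B + (0, -8.3) = (41.50, -8.300). On A1, B sits at bearing 90° from P; an 85° counterclockwise sweep puts U at bearing 175°, so U = P + 8.3·(cos 175°, sin 175°) = (33.23, -7.577). A1 meets UN tangentially, so PU is at right angles to UN, so UN runs along (−sin 175°, cos 175°); with |UN| = 24.4, N = (31.10, -31.88). Then |BN| = |N − B| = 33.54.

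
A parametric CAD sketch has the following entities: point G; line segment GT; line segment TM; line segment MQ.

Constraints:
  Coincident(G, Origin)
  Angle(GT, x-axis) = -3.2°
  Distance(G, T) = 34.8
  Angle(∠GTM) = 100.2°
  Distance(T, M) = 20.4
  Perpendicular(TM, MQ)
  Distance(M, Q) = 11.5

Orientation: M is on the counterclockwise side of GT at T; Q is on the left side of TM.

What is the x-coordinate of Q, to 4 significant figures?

28.29

∠GTM = 100.2°, so TM runs at -3.2° + (180° − 100.2°) = 76.60° from the x-axis; with |TM| = 20.4, M = T + 20.4·(cos 76.60°, sin 76.60°) = (39.47, 17.90). TM ⟂ MQ; with |MQ| = 11.5 on the left of TM, Q = M + 11.5·(-0.9728, 0.2317) = (28.29, 20.57). So Q.x = 28.29.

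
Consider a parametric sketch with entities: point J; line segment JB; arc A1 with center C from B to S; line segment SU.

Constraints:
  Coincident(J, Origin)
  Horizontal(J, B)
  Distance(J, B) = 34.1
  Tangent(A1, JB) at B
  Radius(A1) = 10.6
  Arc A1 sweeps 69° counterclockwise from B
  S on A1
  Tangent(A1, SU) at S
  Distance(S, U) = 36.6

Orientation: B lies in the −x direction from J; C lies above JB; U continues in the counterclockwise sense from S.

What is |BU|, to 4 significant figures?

46.99

J is at the origin; JB is horizontal with |JB| = 34.1 and B on the −x side, so B = (-34.10, 0.000). The tangent condition forces CB to be normal to JB, so C = B + (0, 10.6) = (-34.10, 10.60). On A1, B sits at bearing -90° from C; a 69° counterclockwise sweep puts S at bearing -21°, so S = C + 10.6·(cos -21°, sin -21°) = (-24.20, 6.801). Since A1 is tangent to SU there, CS ⟂ SU, so SU runs along (−sin -21°, cos -21°); with |SU| = 36.6, U = (-11.09, 40.97). Then |BU| = |U − B| = 46.99.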